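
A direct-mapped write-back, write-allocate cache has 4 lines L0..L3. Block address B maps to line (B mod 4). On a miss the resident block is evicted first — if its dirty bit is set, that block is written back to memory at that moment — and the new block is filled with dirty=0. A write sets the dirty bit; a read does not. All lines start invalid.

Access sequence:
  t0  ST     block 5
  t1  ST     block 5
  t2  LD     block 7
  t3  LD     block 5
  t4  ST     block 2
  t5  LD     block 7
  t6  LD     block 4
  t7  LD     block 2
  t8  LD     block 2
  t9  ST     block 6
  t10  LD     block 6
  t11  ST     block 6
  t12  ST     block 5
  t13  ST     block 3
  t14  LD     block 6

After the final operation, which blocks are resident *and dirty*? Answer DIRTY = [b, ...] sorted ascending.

DIRTY = [3, 5, 6]

0: W B5 → L1 miss [D]
1: W B5 → L1 hit [D]
2: R B7 → L3 miss [-]
3: R B5 → L1 hit [D]
4: W B2 → L2 miss [D]
5: R B7 → L3 hit [-]
6: R B4 → L0 miss [-]
7: R B2 → L2 hit [D]
8: R B2 → L2 hit [D]
9: W B6 → L2 miss wb→B2 [D]
10: R B6 → L2 hit [D]
11: W B6 → L2 hit [D]
12: W B5 → L1 hit [D]
13: W B3 → L3 miss [D]
14: R B6 → L2 hit [D]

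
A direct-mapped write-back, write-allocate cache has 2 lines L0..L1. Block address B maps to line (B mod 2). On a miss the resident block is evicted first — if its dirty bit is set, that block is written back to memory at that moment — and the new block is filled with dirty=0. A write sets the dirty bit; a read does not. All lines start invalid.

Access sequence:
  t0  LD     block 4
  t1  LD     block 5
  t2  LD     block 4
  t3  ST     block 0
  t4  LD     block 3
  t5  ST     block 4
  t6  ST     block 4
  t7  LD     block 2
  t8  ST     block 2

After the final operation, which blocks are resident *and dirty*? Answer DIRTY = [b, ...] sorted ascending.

DIRTY = [2]

0: R B4 → L0 miss [-]
1: R B5 → L1 miss [-]
2: R B4 → L0 hit [-]
3: W B0 → L0 miss [D]
4: R B3 → L1 miss [-]
5: W B4 → L0 miss wb→B0 [D]
6: W B4 → L0 hit [D]
7: R B2 → L0 miss wb→B4 [-]
8: W B2 → L0 hit [D]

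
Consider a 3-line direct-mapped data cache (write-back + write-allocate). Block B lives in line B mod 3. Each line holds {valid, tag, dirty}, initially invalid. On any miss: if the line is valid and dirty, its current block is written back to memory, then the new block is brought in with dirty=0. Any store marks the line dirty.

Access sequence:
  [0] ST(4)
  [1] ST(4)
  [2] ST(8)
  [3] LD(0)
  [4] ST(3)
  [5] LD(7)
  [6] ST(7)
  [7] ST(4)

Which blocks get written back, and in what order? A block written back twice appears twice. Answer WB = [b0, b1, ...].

WB = [4, 7]

0: W B4 -> L1 miss  d=D]
1: W B4 -> L1 hit  d=D]
2: W B8 -> L2 miss  d=D]
3: R B0 -> L0 miss  d=-]
4: W B3 -> L0 miss  d=D]
5: R B7 -> L1 miss wb->B4  d=-]
6: W B7 -> L1 hit  d=D]
7: W B4 -> L1 miss wb->B7  d=D]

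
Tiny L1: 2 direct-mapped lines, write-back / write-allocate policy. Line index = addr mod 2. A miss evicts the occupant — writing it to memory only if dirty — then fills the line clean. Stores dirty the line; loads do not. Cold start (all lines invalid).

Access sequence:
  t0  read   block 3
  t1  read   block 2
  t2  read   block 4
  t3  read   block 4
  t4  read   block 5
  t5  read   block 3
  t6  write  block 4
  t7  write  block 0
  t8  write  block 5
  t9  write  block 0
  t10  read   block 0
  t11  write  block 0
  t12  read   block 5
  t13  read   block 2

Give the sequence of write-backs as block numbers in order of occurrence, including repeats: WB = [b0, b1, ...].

WB = [4, 0]

  0 | R B3 → L1 miss [-]
  1 | R B2 → L0 miss [-]
  2 | R B4 → L0 miss [-]
  3 | R B4 → L0 hit [-]
  4 | R B5 → L1 miss [-]
  5 | R B3 → L1 miss [-]
  6 | W B4 → L0 hit [D]
  7 | W B0 → L0 miss wb→B4 [D]
  8 | W B5 → L1 miss [D]
  9 | W B0 → L0 hit [D]
  10 | R B0 → L0 hit [D]
  11 | W B0 → L0 hit [D]
  12 | R B5 → L1 hit [D]
  13 | R B2 → L0 miss wb→B0 [-]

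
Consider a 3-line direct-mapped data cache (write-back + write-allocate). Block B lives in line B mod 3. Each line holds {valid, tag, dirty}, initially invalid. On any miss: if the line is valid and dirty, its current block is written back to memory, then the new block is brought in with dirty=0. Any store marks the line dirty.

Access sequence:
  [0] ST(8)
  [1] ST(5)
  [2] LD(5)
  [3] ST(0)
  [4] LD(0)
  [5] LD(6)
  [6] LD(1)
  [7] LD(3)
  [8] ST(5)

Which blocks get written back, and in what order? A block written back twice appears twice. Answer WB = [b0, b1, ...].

  0 | W B8 → L2 miss [D]
  1 | W B5 → L2 miss wb→B8 [D]
  2 | R B5 → L2 hit [D]
  3 | W B0 → L0 miss [D]
  4 | R B0 → L0 hit [D]
  5 | R B6 → L0 miss wb→B0 [-]
  6 | R B1 → L1 miss [-]
  7 | R B3 → L0 miss [-]
  8 | W B5 → L2 hit [D]

WB = [8, 0]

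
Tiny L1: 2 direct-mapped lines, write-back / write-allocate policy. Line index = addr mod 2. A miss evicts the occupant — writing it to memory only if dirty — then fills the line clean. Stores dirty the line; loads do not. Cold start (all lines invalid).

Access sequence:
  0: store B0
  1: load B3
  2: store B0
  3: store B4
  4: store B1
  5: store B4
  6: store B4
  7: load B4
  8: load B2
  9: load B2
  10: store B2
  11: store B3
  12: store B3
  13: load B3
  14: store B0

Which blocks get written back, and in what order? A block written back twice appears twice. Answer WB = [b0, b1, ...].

WB = [0, 4, 1, 2]

0: W B0 → L0 miss [D]
1: R B3 → L1 miss [-]
2: W B0 → L0 hit [D]
3: W B4 → L0 miss wb→B0 [D]
4: W B1 → L1 miss [D]
5: W B4 → L0 hit [D]
6: W B4 → L0 hit [D]
7: R B4 → L0 hit [D]
8: R B2 → L0 miss wb→B4 [-]
9: R B2 → L0 hit [-]
10: W B2 → L0 hit [D]
11: W B3 → L1 miss wb→B1 [D]
12: W B3 → L1 hit [D]
13: R B3 → L1 hit [D]
14: W B0 → L0 miss wb→B2 [D]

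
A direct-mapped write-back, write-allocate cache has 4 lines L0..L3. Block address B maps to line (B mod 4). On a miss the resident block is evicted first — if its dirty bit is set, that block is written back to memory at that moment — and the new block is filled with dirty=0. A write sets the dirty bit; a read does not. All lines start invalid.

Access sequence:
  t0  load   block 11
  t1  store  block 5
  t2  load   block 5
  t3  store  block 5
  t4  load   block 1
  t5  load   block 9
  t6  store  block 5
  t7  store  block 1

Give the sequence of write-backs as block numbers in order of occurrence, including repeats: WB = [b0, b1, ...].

0: R B11 -> L3 miss  d=-]
1: W B5 -> L1 miss  d=D]
2: R B5 -> L1 hit  d=D]
3: W B5 -> L1 hit  d=D]
4: R B1 -> L1 miss wb->B5  d=-]
5: R B9 -> L1 miss  d=-]
6: W B5 -> L1 miss  d=D]
7: W B1 -> L1 miss wb->B5  d=D]

WB = [5, 5]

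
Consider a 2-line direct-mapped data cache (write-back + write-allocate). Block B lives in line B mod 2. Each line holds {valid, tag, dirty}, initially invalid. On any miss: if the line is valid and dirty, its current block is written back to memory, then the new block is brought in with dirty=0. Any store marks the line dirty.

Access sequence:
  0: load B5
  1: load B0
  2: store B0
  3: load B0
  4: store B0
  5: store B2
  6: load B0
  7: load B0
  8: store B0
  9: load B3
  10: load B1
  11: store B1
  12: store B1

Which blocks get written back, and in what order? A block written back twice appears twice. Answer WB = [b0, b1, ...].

0: R B5 → L1 miss [-]
1: R B0 → L0 miss [-]
2: W B0 → L0 hit [D]
3: R B0 → L0 hit [D]
4: W B0 → L0 hit [D]
5: W B2 → L0 miss wb→B0 [D]
6: R B0 → L0 miss wb→B2 [-]
7: R B0 → L0 hit [-]
8: W B0 → L0 hit [D]
9: R B3 → L1 miss [-]
10: R B1 → L1 miss [-]
11: W B1 → L1 hit [D]
12: W B1 → L1 hit [D]

WB = [0, 2]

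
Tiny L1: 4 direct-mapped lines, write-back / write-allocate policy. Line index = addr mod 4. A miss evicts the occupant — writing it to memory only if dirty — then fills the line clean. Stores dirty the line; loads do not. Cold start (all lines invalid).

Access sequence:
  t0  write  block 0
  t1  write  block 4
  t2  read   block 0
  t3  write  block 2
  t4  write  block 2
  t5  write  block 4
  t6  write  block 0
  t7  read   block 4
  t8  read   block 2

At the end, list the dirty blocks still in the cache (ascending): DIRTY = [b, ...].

0: W B0 → L0 miss [D]
1: W B4 → L0 miss wb→B0 [D]
2: R B0 → L0 miss wb→B4 [-]
3: W B2 → L2 miss [D]
4: W B2 → L2 hit [D]
5: W B4 → L0 miss [D]
6: W B0 → L0 miss wb→B4 [D]
7: R B4 → L0 miss wb→B0 [-]
8: R B2 → L2 hit [D]

DIRTY = [2]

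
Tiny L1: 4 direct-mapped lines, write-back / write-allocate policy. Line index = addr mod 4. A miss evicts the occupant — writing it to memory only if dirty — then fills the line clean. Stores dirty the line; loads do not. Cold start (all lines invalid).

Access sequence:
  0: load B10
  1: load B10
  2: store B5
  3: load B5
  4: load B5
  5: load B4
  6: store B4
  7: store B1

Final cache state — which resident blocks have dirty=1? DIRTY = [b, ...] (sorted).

DIRTY = [1, 4]

  0 | R B10 → L2 miss [-]
  1 | R B10 → L2 hit [-]
  2 | W B5 → L1 miss [D]
  3 | R B5 → L1 hit [D]
  4 | R B5 → L1 hit [D]
  5 | R B4 → L0 miss [-]
  6 | W B4 → L0 hit [D]
  7 | W B1 → L1 miss wb→B5 [D]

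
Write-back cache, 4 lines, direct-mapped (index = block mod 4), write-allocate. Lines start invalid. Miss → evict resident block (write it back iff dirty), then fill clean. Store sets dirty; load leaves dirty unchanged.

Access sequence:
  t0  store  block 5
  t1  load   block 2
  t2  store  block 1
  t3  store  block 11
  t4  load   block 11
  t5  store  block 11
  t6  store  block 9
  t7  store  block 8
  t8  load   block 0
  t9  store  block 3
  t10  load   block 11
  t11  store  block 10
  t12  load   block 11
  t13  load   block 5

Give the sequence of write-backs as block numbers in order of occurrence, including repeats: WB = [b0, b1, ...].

  0 | W B5 → L1 miss [D]
  1 | R B2 → L2 miss [-]
  2 | W B1 → L1 miss wb→B5 [D]
  3 | W B11 → L3 miss [D]
  4 | R B11 → L3 hit [D]
  5 | W B11 → L3 hit [D]
  6 | W B9 → L1 miss wb→B1 [D]
  7 | W B8 → L0 miss [D]
  8 | R B0 → L0 miss wb→B8 [-]
  9 | W B3 → L3 miss wb→B11 [D]
  10 | R B11 → L3 miss wb→B3 [-]
  11 | W B10 → L2 miss [D]
  12 | R B11 → L3 hit [-]
  13 | R B5 → L1 miss wb→B9 [-]

WB = [5, 1, 8, 11, 3, 9]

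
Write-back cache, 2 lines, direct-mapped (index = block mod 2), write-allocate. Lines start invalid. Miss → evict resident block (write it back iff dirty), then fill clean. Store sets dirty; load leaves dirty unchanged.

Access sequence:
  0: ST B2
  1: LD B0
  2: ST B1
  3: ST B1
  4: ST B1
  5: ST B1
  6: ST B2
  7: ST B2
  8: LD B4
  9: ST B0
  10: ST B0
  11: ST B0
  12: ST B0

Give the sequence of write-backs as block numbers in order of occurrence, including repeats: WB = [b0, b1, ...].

WB = [2, 2]

0: W B2 -> L0 miss  d=D]
1: R B0 -> L0 miss wb->B2  d=-]
2: W B1 -> L1 miss  d=D]
3: W B1 -> L1 hit  d=D]
4: W B1 -> L1 hit  d=D]
5: W B1 -> L1 hit  d=D]
6: W B2 -> L0 miss  d=D]
7: W B2 -> L0 hit  d=D]
8: R B4 -> L0 miss wb->B2  d=-]
9: W B0 -> L0 miss  d=D]
10: W B0 -> L0 hit  d=D]
11: W B0 -> L0 hit  d=D]
12: W B0 -> L0 hit  d=D]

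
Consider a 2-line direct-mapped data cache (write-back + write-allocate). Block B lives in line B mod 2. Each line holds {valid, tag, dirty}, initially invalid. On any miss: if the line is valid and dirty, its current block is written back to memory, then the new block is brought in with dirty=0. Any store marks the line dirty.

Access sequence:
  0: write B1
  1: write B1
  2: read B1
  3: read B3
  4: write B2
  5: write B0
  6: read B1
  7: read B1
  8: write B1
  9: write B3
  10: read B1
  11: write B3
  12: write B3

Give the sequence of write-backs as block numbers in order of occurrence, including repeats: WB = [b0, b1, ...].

0: W B1 → L1 miss [D]
1: W B1 → L1 hit [D]
2: R B1 → L1 hit [D]
3: R B3 → L1 miss wb→B1 [-]
4: W B2 → L0 miss [D]
5: W B0 → L0 miss wb→B2 [D]
6: R B1 → L1 miss [-]
7: R B1 → L1 hit [-]
8: W B1 → L1 hit [D]
9: W B3 → L1 miss wb→B1 [D]
10: R B1 → L1 miss wb→B3 [-]
11: W B3 → L1 miss [D]
12: W B3 → L1 hit [D]

WB = [1, 2, 1, 3]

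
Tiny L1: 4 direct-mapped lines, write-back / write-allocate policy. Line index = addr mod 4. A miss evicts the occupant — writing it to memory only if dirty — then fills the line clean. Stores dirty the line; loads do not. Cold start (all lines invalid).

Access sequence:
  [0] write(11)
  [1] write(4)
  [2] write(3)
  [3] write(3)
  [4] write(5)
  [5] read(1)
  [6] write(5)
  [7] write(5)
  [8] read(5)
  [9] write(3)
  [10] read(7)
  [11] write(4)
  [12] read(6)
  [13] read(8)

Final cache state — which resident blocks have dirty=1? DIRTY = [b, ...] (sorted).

DIRTY = [5]

  0 | W B11 → L3 miss [D]
  1 | W B4 → L0 miss [D]
  2 | W B3 → L3 miss wb→B11 [D]
  3 | W B3 → L3 hit [D]
  4 | W B5 → L1 miss [D]
  5 | R B1 → L1 miss wb→B5 [-]
  6 | W B5 → L1 miss [D]
  7 | W B5 → L1 hit [D]
  8 | R B5 → L1 hit [D]
  9 | W B3 → L3 hit [D]
  10 | R B7 → L3 miss wb→B3 [-]
  11 | W B4 → L0 hit [D]
  12 | R B6 → L2 miss [-]
  13 | R B8 → L0 miss wb→B4 [-]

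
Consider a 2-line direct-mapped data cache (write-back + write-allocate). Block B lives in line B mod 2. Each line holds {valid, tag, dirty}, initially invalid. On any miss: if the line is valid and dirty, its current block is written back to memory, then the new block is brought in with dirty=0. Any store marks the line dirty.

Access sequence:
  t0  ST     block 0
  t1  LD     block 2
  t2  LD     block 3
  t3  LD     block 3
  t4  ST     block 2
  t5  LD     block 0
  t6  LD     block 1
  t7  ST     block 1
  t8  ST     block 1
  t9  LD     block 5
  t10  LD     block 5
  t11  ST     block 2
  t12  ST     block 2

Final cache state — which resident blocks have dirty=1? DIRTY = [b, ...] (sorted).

DIRTY = [2]

0: W B0 → L0 miss [D]
1: R B2 → L0 miss wb→B0 [-]
2: R B3 → L1 miss [-]
3: R B3 → L1 hit [-]
4: W B2 → L0 hit [D]
5: R B0 → L0 miss wb→B2 [-]
6: R B1 → L1 miss [-]
7: W B1 → L1 hit [D]
8: W B1 → L1 hit [D]
9: R B5 → L1 miss wb→B1 [-]
10: R B5 → L1 hit [-]
11: W B2 → L0 miss [D]
12: W B2 → L0 hit [D]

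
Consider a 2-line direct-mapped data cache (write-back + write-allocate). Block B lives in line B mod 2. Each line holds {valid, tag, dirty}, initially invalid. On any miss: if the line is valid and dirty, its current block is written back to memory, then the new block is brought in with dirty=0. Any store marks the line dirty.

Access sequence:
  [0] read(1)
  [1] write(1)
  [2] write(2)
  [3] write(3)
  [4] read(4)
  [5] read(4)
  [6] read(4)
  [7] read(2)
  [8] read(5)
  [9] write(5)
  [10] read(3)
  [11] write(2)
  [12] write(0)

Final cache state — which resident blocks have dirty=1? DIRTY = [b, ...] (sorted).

0: R B1 -> L1 miss  d=-]
1: W B1 -> L1 hit  d=D]
2: W B2 -> L0 miss  d=D]
3: W B3 -> L1 miss wb->B1  d=D]
4: R B4 -> L0 miss wb->B2  d=-]
5: R B4 -> L0 hit  d=-]
6: R B4 -> L0 hit  d=-]
7: R B2 -> L0 miss  d=-]
8: R B5 -> L1 miss wb->B3  d=-]
9: W B5 -> L1 hit  d=D]
10: R B3 -> L1 miss wb->B5  d=-]
11: W B2 -> L0 hit  d=D]
12: W B0 -> L0 miss wb->B2  d=D]

DIRTY = [0]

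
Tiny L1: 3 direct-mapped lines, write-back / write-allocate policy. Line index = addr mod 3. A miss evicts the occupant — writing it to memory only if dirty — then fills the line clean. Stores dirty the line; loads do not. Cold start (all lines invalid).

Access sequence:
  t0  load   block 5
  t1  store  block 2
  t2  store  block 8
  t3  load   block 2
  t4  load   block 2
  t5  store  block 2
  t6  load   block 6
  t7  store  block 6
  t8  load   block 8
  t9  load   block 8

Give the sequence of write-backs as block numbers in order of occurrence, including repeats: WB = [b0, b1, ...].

0: R B5 → L2 miss [-]
1: W B2 → L2 miss [D]
2: W B8 → L2 miss wb→B2 [D]
3: R B2 → L2 miss wb→B8 [-]
4: R B2 → L2 hit [-]
5: W B2 → L2 hit [D]
6: R B6 → L0 miss [-]
7: W B6 → L0 hit [D]
8: R B8 → L2 miss wb→B2 [-]
9: R B8 → L2 hit [-]

WB = [2, 8, 2]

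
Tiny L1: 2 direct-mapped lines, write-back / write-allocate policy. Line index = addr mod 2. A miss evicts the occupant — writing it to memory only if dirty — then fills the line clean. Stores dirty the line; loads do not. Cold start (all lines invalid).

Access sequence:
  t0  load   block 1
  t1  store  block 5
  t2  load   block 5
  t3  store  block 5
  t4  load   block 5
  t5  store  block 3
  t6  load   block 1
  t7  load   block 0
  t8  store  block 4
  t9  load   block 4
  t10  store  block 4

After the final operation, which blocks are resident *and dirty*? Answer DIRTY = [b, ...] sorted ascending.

DIRTY = [4]

0: R B1 -> L1 miss  d=-]
1: W B5 -> L1 miss  d=D]
2: R B5 -> L1 hit  d=D]
3: W B5 -> L1 hit  d=D]
4: R B5 -> L1 hit  d=D]
5: W B3 -> L1 miss wb->B5  d=D]
6: R B1 -> L1 miss wb->B3  d=-]
7: R B0 -> L0 miss  d=-]
8: W B4 -> L0 miss  d=D]
9: R B4 -> L0 hit  d=D]
10: W B4 -> L0 hit  d=D]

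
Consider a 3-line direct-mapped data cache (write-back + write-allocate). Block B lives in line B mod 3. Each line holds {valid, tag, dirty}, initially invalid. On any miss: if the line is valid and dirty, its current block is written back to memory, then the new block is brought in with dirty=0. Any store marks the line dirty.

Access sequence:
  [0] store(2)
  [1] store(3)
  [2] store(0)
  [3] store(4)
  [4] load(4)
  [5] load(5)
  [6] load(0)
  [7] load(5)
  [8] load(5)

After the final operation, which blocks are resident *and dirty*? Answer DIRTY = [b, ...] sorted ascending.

DIRTY = [0, 4]

0: W B2 -> L2 miss  d=D]
1: W B3 -> L0 miss  d=D]
2: W B0 -> L0 miss wb->B3  d=D]
3: W B4 -> L1 miss  d=D]
4: R B4 -> L1 hit  d=D]
5: R B5 -> L2 miss wb->B2  d=-]
6: R B0 -> L0 hit  d=D]
7: R B5 -> L2 hit  d=-]
8: R B5 -> L2 hit  d=-]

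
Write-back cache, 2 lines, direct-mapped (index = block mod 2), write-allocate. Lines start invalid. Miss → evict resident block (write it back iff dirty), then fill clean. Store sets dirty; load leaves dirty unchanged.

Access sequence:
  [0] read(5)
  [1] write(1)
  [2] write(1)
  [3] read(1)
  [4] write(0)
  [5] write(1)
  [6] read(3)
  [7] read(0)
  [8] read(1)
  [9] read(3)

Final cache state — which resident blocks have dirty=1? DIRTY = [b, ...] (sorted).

  0 | R B5 → L1 miss [-]
  1 | W B1 → L1 miss [D]
  2 | W B1 → L1 hit [D]
  3 | R B1 → L1 hit [D]
  4 | W B0 → L0 miss [D]
  5 | W B1 → L1 hit [D]
  6 | R B3 → L1 miss wb→B1 [-]
  7 | R B0 → L0 hit [D]
  8 | R B1 → L1 miss [-]
  9 | R B3 → L1 miss [-]

DIRTY = [0]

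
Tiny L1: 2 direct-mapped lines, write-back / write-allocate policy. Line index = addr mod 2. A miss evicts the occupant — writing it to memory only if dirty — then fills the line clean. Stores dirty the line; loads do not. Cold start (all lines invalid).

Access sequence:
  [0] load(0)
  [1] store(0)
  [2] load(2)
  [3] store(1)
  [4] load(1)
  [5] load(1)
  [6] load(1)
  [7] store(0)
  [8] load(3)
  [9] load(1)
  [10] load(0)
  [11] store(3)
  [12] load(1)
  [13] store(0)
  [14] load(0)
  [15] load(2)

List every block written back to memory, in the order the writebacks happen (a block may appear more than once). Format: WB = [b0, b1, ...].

  0 | R B0 → L0 miss [-]
  1 | W B0 → L0 hit [D]
  2 | R B2 → L0 miss wb→B0 [-]
  3 | W B1 → L1 miss [D]
  4 | R B1 → L1 hit [D]
  5 | R B1 → L1 hit [D]
  6 | R B1 → L1 hit [D]
  7 | W B0 → L0 miss [D]
  8 | R B3 → L1 miss wb→B1 [-]
  9 | R B1 → L1 miss [-]
  10 | R B0 → L0 hit [D]
  11 | W B3 → L1 miss [D]
  12 | R B1 → L1 miss wb→B3 [-]
  13 | W B0 → L0 hit [D]
  14 | R B0 → L0 hit [D]
  15 | R B2 → L0 miss wb→B0 [-]

WB = [0, 1, 3, 0]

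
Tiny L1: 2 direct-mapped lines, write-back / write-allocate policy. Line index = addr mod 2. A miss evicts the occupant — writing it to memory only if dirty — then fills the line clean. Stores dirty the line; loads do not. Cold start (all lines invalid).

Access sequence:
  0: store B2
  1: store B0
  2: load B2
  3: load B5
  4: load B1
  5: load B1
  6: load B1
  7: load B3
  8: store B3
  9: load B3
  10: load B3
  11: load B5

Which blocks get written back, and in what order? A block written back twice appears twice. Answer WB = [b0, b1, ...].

WB = [2, 0, 3]

  0 | W B2 → L0 miss [D]
  1 | W B0 → L0 miss wb→B2 [D]
  2 | R B2 → L0 miss wb→B0 [-]
  3 | R B5 → L1 miss [-]
  4 | R B1 → L1 miss [-]
  5 | R B1 → L1 hit [-]
  6 | R B1 → L1 hit [-]
  7 | R B3 → L1 miss [-]
  8 | W B3 → L1 hit [D]
  9 | R B3 → L1 hit [D]
  10 | R B3 → L1 hit [D]
  11 | R B5 → L1 miss wb→B3 [-]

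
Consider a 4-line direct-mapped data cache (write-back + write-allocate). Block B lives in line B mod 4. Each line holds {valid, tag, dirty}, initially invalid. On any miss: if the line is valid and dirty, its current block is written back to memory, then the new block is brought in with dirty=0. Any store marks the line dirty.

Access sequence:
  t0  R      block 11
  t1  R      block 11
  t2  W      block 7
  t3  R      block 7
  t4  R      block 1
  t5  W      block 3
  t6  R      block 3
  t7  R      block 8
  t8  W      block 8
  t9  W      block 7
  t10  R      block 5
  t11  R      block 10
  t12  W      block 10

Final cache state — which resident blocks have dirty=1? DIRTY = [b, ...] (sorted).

DIRTY = [7, 8, 10]

  0 | R B11 → L3 miss [-]
  1 | R B11 → L3 hit [-]
  2 | W B7 → L3 miss [D]
  3 | R B7 → L3 hit [D]
  4 | R B1 → L1 miss [-]
  5 | W B3 → L3 miss wb→B7 [D]
  6 | R B3 → L3 hit [D]
  7 | R B8 → L0 miss [-]
  8 | W B8 → L0 hit [D]
  9 | W B7 → L3 miss wb→B3 [D]
  10 | R B5 → L1 miss [-]
  11 | R B10 → L2 miss [-]
  12 | W B10 → L2 hit [D]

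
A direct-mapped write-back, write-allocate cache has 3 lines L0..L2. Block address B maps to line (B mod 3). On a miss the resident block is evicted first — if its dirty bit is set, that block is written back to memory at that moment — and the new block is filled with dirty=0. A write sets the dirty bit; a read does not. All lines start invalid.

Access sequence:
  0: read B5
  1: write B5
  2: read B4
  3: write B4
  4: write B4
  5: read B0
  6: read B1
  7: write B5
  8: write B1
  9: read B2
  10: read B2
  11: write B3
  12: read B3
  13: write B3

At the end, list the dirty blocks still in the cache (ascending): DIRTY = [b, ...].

DIRTY = [1, 3]

  0 | R B5 → L2 miss [-]
  1 | W B5 → L2 hit [D]
  2 | R B4 → L1 miss [-]
  3 | W B4 → L1 hit [D]
  4 | W B4 → L1 hit [D]
  5 | R B0 → L0 miss [-]
  6 | R B1 → L1 miss wb→B4 [-]
  7 | W B5 → L2 hit [D]
  8 | W B1 → L1 hit [D]
  9 | R B2 → L2 miss wb→B5 [-]
  10 | R B2 → L2 hit [-]
  11 | W B3 → L0 miss [D]
  12 | R B3 → L0 hit [D]
  13 | W B3 → L0 hit [D]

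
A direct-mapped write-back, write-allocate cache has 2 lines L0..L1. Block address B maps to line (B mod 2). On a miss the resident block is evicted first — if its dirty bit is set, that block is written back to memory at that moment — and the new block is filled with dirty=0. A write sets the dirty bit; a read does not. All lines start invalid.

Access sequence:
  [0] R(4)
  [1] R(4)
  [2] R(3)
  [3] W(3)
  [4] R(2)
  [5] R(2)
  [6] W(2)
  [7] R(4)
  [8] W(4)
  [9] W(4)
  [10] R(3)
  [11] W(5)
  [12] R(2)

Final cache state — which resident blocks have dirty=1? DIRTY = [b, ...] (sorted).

  0 | R B4 → L0 miss [-]
  1 | R B4 → L0 hit [-]
  2 | R B3 → L1 miss [-]
  3 | W B3 → L1 hit [D]
  4 | R B2 → L0 miss [-]
  5 | R B2 → L0 hit [-]
  6 | W B2 → L0 hit [D]
  7 | R B4 → L0 miss wb→B2 [-]
  8 | W B4 → L0 hit [D]
  9 | W B4 → L0 hit [D]
  10 | R B3 → L1 hit [D]
  11 | W B5 → L1 miss wb→B3 [D]
  12 | R B2 → L0 miss wb→B4 [-]

DIRTY = [5]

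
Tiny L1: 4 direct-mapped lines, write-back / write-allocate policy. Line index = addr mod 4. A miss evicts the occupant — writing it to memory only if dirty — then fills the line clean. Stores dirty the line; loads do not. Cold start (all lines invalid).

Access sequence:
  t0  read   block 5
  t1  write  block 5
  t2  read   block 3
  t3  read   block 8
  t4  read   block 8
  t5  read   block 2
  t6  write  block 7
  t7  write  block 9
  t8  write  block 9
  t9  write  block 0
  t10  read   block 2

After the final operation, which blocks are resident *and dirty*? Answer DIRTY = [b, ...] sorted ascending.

  0 | R B5 → L1 miss [-]
  1 | W B5 → L1 hit [D]
  2 | R B3 → L3 miss [-]
  3 | R B8 → L0 miss [-]
  4 | R B8 → L0 hit [-]
  5 | R B2 → L2 miss [-]
  6 | W B7 → L3 miss [D]
  7 | W B9 → L1 miss wb→B5 [D]
  8 | W B9 → L1 hit [D]
  9 | W B0 → L0 miss [D]
  10 | R B2 → L2 hit [-]

DIRTY = [0, 7, 9]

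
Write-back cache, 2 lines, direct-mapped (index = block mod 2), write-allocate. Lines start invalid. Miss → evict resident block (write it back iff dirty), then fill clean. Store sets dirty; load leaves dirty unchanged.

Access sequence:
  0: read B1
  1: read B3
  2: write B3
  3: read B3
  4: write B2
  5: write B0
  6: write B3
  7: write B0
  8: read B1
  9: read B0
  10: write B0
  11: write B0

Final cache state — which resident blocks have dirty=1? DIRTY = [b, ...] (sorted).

DIRTY = [0]

0: R B1 → L1 miss [-]
1: R B3 → L1 miss [-]
2: W B3 → L1 hit [D]
3: R B3 → L1 hit [D]
4: W B2 → L0 miss [D]
5: W B0 → L0 miss wb→B2 [D]
6: W B3 → L1 hit [D]
7: W B0 → L0 hit [D]
8: R B1 → L1 miss wb→B3 [-]
9: R B0 → L0 hit [D]
10: W B0 → L0 hit [D]
11: W B0 → L0 hit [D]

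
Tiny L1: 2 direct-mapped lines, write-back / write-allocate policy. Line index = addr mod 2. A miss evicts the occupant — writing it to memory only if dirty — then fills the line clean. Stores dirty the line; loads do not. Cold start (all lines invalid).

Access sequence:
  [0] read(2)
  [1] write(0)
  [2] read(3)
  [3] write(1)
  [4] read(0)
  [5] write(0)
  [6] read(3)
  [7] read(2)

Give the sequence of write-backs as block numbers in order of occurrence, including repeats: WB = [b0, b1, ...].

0: R B2 → L0 miss [-]
1: W B0 → L0 miss [D]
2: R B3 → L1 miss [-]
3: W B1 → L1 miss [D]
4: R B0 → L0 hit [D]
5: W B0 → L0 hit [D]
6: R B3 → L1 miss wb→B1 [-]
7: R B2 → L0 miss wb→B0 [-]

WB = [1, 0]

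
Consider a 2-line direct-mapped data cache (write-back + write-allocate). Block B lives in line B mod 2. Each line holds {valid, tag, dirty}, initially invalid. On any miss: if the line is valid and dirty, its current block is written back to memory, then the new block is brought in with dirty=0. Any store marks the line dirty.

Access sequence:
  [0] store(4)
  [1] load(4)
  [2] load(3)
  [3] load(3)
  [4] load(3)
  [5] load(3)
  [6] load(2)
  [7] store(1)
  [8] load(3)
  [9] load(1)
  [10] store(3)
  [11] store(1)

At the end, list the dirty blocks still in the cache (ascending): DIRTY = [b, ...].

DIRTY = [1]

0: W B4 -> L0 miss  d=D]
1: R B4 -> L0 hit  d=D]
2: R B3 -> L1 miss  d=-]
3: R B3 -> L1 hit  d=-]
4: R B3 -> L1 hit  d=-]
5: R B3 -> L1 hit  d=-]
6: R B2 -> L0 miss wb->B4  d=-]
7: W B1 -> L1 miss  d=D]
8: R B3 -> L1 miss wb->B1  d=-]
9: R B1 -> L1 miss  d=-]
10: W B3 -> L1 miss  d=D]
11: W B1 -> L1 miss wb->B3  d=D]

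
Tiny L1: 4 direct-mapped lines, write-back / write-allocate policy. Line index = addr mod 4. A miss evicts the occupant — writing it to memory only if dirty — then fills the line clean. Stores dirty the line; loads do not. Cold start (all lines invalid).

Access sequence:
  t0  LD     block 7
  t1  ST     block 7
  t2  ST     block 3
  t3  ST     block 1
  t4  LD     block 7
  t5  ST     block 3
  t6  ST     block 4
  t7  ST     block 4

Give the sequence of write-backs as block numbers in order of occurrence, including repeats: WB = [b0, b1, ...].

WB = [7, 3]

0: R B7 -> L3 miss  d=-]
1: W B7 -> L3 hit  d=D]
2: W B3 -> L3 miss wb->B7  d=D]
3: W B1 -> L1 miss  d=D]
4: R B7 -> L3 miss wb->B3  d=-]
5: W B3 -> L3 miss  d=D]
6: W B4 -> L0 miss  d=D]
7: W B4 -> L0 hit  d=D]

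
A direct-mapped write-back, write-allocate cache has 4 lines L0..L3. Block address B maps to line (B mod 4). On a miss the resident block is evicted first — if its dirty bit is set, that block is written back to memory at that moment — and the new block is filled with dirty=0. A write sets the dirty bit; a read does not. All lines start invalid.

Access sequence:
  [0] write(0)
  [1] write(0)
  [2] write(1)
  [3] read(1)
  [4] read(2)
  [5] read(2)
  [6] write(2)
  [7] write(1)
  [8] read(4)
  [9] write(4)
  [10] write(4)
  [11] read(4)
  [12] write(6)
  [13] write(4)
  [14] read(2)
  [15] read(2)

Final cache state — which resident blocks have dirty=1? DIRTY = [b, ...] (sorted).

0: W B0 -> L0 miss  d=D]
1: W B0 -> L0 hit  d=D]
2: W B1 -> L1 miss  d=D]
3: R B1 -> L1 hit  d=D]
4: R B2 -> L2 miss  d=-]
5: R B2 -> L2 hit  d=-]
6: W B2 -> L2 hit  d=D]
7: W B1 -> L1 hit  d=D]
8: R B4 -> L0 miss wb->B0  d=-]
9: W B4 -> L0 hit  d=D]
10: W B4 -> L0 hit  d=D]
11: R B4 -> L0 hit  d=D]
12: W B6 -> L2 miss wb->B2  d=D]
13: W B4 -> L0 hit  d=D]
14: R B2 -> L2 miss wb->B6  d=-]
15: R B2 -> L2 hit  d=-]

DIRTY = [1, 4]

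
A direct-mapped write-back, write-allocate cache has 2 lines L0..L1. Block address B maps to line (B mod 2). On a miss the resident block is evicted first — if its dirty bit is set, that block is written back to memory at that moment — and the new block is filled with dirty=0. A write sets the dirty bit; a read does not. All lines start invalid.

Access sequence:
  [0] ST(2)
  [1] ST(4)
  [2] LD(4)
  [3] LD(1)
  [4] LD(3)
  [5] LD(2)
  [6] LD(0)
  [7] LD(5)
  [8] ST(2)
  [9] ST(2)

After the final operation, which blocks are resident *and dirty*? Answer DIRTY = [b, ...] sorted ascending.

DIRTY = [2]

0: W B2 -> L0 miss  d=D]
1: W B4 -> L0 miss wb->B2  d=D]
2: R B4 -> L0 hit  d=D]
3: R B1 -> L1 miss  d=-]
4: R B3 -> L1 miss  d=-]
5: R B2 -> L0 miss wb->B4  d=-]
6: R B0 -> L0 miss  d=-]
7: R B5 -> L1 miss  d=-]
8: W B2 -> L0 miss  d=D]
9: W B2 -> L0 hit  d=D]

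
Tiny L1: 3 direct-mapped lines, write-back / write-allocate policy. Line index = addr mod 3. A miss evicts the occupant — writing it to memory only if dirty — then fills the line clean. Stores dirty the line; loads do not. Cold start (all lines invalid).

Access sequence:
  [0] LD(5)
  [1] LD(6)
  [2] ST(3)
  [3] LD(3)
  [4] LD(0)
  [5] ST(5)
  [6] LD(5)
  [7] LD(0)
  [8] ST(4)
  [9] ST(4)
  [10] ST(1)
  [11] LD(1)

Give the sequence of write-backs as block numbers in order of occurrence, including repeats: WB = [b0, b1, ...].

WB = [3, 4]

  0 | R B5 → L2 miss [-]
  1 | R B6 → L0 miss [-]
  2 | W B3 → L0 miss [D]
  3 | R B3 → L0 hit [D]
  4 | R B0 → L0 miss wb→B3 [-]
  5 | W B5 → L2 hit [D]
  6 | R B5 → L2 hit [D]
  7 | R B0 → L0 hit [-]
  8 | W B4 → L1 miss [D]
  9 | W B4 → L1 hit [D]
  10 | W B1 → L1 miss wb→B4 [D]
  11 | R B1 → L1 hit [D]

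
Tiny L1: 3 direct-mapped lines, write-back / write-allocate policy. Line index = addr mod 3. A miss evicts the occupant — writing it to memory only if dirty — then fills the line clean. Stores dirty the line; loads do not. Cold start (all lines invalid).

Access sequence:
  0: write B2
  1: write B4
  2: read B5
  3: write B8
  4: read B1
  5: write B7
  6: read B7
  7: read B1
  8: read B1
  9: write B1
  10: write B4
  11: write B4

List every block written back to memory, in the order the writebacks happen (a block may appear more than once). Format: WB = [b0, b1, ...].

WB = [2, 4, 7, 1]

0: W B2 -> L2 miss  d=D]
1: W B4 -> L1 miss  d=D]
2: R B5 -> L2 miss wb->B2  d=-]
3: W B8 -> L2 miss  d=D]
4: R B1 -> L1 miss wb->B4  d=-]
5: W B7 -> L1 miss  d=D]
6: R B7 -> L1 hit  d=D]
7: R B1 -> L1 miss wb->B7  d=-]
8: R B1 -> L1 hit  d=-]
9: W B1 -> L1 hit  d=D]
10: W B4 -> L1 miss wb->B1  d=D]
11: W B4 -> L1 hit  d=D]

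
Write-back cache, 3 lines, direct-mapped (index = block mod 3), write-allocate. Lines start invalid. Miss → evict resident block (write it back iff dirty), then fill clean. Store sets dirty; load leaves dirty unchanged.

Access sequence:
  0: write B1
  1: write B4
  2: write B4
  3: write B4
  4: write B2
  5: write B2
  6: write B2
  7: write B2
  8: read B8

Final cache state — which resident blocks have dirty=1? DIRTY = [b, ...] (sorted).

0: W B1 → L1 miss [D]
1: W B4 → L1 miss wb→B1 [D]
2: W B4 → L1 hit [D]
3: W B4 → L1 hit [D]
4: W B2 → L2 miss [D]
5: W B2 → L2 hit [D]
6: W B2 → L2 hit [D]
7: W B2 → L2 hit [D]
8: R B8 → L2 miss wb→B2 [-]

DIRTY = [4]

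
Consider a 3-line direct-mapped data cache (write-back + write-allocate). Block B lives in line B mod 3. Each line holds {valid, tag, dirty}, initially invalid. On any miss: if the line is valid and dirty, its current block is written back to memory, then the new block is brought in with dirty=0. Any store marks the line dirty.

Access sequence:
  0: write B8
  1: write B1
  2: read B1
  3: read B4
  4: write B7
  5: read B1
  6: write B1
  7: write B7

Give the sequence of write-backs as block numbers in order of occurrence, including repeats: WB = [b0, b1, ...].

WB = [1, 7, 1]

0: W B8 → L2 miss [D]
1: W B1 → L1 miss [D]
2: R B1 → L1 hit [D]
3: R B4 → L1 miss wb→B1 [-]
4: W B7 → L1 miss [D]
5: R B1 → L1 miss wb→B7 [-]
6: W B1 → L1 hit [D]
7: W B7 → L1 miss wb→B1 [D]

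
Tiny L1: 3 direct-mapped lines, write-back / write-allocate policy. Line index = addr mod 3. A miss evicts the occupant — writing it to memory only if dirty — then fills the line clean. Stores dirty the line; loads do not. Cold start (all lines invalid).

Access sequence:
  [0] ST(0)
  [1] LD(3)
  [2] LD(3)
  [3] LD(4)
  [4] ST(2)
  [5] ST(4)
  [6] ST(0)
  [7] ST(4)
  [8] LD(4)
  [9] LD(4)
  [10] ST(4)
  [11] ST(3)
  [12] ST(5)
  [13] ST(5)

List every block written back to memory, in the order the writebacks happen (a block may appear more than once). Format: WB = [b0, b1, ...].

WB = [0, 0, 2]

0: W B0 → L0 miss [D]
1: R B3 → L0 miss wb→B0 [-]
2: R B3 → L0 hit [-]
3: R B4 → L1 miss [-]
4: W B2 → L2 miss [D]
5: W B4 → L1 hit [D]
6: W B0 → L0 miss [D]
7: W B4 → L1 hit [D]
8: R B4 → L1 hit [D]
9: R B4 → L1 hit [D]
10: W B4 → L1 hit [D]
11: W B3 → L0 miss wb→B0 [D]
12: W B5 → L2 miss wb→B2 [D]
13: W B5 → L2 hit [D]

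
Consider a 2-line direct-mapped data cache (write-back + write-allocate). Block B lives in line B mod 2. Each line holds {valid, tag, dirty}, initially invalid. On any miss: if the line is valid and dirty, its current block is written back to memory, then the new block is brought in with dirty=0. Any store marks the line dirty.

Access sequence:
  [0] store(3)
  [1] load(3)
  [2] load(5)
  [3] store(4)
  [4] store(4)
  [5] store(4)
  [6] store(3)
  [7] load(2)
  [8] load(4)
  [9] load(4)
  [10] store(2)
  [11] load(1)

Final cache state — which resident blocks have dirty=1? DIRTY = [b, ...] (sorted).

0: W B3 -> L1 miss  d=D]
1: R B3 -> L1 hit  d=D]
2: R B5 -> L1 miss wb->B3  d=-]
3: W B4 -> L0 miss  d=D]
4: W B4 -> L0 hit  d=D]
5: W B4 -> L0 hit  d=D]
6: W B3 -> L1 miss  d=D]
7: R B2 -> L0 miss wb->B4  d=-]
8: R B4 -> L0 miss  d=-]
9: R B4 -> L0 hit  d=-]
10: W B2 -> L0 miss  d=D]
11: R B1 -> L1 miss wb->B3  d=-]

DIRTY = [2]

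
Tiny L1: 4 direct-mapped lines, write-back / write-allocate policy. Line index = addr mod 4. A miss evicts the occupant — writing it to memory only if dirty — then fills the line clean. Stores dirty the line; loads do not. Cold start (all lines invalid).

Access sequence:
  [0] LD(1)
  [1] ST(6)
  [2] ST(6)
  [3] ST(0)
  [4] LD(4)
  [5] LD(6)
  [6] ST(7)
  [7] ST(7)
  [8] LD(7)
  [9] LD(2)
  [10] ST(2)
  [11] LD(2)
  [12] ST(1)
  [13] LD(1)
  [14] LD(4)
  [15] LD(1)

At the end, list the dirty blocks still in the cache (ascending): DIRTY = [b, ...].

DIRTY = [1, 2, 7]

  0 | R B1 → L1 miss [-]
  1 | W B6 → L2 miss [D]
  2 | W B6 → L2 hit [D]
  3 | W B0 → L0 miss [D]
  4 | R B4 → L0 miss wb→B0 [-]
  5 | R B6 → L2 hit [D]
  6 | W B7 → L3 miss [D]
  7 | W B7 → L3 hit [D]
  8 | R B7 → L3 hit [D]
  9 | R B2 → L2 miss wb→B6 [-]
  10 | W B2 → L2 hit [D]
  11 | R B2 → L2 hit [D]
  12 | W B1 → L1 hit [D]
  13 | R B1 → L1 hit [D]
  14 | R B4 → L0 hit [-]
  15 | R B1 → L1 hit [D]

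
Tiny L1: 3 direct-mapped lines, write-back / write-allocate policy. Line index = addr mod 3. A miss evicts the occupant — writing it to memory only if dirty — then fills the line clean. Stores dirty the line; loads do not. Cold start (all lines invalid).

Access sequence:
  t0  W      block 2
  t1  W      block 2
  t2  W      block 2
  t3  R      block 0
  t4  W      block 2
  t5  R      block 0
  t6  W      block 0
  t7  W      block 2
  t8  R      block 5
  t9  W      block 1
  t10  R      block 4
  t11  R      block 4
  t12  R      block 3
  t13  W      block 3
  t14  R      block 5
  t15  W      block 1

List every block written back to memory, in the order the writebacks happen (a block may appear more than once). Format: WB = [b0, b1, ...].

0: W B2 → L2 miss [D]
1: W B2 → L2 hit [D]
2: W B2 → L2 hit [D]
3: R B0 → L0 miss [-]
4: W B2 → L2 hit [D]
5: R B0 → L0 hit [-]
6: W B0 → L0 hit [D]
7: W B2 → L2 hit [D]
8: R B5 → L2 miss wb→B2 [-]
9: W B1 → L1 miss [D]
10: R B4 → L1 miss wb→B1 [-]
11: R B4 → L1 hit [-]
12: R B3 → L0 miss wb→B0 [-]
13: W B3 → L0 hit [D]
14: R B5 → L2 hit [-]
15: W B1 → L1 miss [D]

WB = [2, 1, 0]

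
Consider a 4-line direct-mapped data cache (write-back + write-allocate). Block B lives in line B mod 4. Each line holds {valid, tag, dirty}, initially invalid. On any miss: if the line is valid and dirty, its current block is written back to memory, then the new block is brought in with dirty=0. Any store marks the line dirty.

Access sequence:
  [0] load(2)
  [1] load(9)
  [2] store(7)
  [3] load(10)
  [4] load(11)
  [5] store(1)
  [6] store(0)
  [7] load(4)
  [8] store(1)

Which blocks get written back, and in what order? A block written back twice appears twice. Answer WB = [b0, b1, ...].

WB = [7, 0]

  0 | R B2 → L2 miss [-]
  1 | R B9 → L1 miss [-]
  2 | W B7 → L3 miss [D]
  3 | R B10 → L2 miss [-]
  4 | R B11 → L3 miss wb→B7 [-]
  5 | W B1 → L1 miss [D]
  6 | W B0 → L0 miss [D]
  7 | R B4 → L0 miss wb→B0 [-]
  8 | W B1 → L1 hit [D]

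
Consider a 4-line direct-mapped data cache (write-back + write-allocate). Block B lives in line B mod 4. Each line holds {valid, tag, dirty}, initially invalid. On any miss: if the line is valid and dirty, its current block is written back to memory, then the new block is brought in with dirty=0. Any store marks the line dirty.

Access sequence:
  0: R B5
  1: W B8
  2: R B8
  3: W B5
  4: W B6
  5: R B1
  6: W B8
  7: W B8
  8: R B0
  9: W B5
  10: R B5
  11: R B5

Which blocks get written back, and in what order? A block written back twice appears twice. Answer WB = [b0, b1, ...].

WB = [5, 8]

0: R B5 -> L1 miss  d=-]
1: W B8 -> L0 miss  d=D]
2: R B8 -> L0 hit  d=D]
3: W B5 -> L1 hit  d=D]
4: W B6 -> L2 miss  d=D]
5: R B1 -> L1 miss wb->B5  d=-]
6: W B8 -> L0 hit  d=D]
7: W B8 -> L0 hit  d=D]
8: R B0 -> L0 miss wb->B8  d=-]
9: W B5 -> L1 miss  d=D]
10: R B5 -> L1 hit  d=D]
11: R B5 -> L1 hit  d=D]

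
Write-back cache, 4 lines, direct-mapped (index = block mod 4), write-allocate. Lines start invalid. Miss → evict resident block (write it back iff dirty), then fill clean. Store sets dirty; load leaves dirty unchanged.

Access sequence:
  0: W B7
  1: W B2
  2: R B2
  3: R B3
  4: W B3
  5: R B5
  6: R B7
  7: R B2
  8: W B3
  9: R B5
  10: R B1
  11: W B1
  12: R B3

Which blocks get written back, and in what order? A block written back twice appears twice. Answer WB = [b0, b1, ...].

WB = [7, 3]

0: W B7 → L3 miss [D]
1: W B2 → L2 miss [D]
2: R B2 → L2 hit [D]
3: R B3 → L3 miss wb→B7 [-]
4: W B3 → L3 hit [D]
5: R B5 → L1 miss [-]
6: R B7 → L3 miss wb→B3 [-]
7: R B2 → L2 hit [D]
8: W B3 → L3 miss [D]
9: R B5 → L1 hit [-]
10: R B1 → L1 miss [-]
11: W B1 → L1 hit [D]
12: R B3 → L3 hit [D]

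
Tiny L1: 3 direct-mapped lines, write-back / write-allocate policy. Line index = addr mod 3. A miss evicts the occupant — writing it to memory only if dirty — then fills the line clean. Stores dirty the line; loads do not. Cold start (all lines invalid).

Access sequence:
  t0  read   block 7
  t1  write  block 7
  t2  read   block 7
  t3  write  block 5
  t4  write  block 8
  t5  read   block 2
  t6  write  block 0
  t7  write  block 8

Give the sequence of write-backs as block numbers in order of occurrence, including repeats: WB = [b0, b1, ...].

WB = [5, 8]

  0 | R B7 → L1 miss [-]
  1 | W B7 → L1 hit [D]
  2 | R B7 → L1 hit [D]
  3 | W B5 → L2 miss [D]
  4 | W B8 → L2 miss wb→B5 [D]
  5 | R B2 → L2 miss wb→B8 [-]
  6 | W B0 → L0 miss [D]
  7 | W B8 → L2 miss [D]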